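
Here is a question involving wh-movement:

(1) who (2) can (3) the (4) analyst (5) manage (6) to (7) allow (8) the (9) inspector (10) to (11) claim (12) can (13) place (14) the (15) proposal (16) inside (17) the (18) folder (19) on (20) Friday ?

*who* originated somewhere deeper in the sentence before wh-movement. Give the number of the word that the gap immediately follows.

11

Pre-movement form: The analyst can manage to allow the inspector to claim who can place the proposal inside the folder on Friday.
'who' is the subject of the clause embedded under 'claim'. It moves to the left edge, and the trace sits right after 'claim':
Who can the analyst manage to allow the inspector to claim ___ can place the proposal inside the folder on Friday?
'claim' is word 11.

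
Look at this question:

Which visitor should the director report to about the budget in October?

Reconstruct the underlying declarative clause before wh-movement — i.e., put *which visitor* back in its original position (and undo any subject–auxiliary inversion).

'which visitor' functions as the object of the preposition 'to'. Wh-movement fronts it, leaving a gap right after 'to':
Which visitor should the director report to ___ about the budget in October?

The director should report to which visitor about the budget in October.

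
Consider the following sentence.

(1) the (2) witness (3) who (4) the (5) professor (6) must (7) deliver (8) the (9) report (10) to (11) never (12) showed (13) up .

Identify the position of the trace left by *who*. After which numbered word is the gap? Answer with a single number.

'who' functions as the object of the preposition 'to' (recipient of 'deliver'). Fronting leaves a gap immediately after 'to':
The witness who the professor must deliver the report to ___ never showed up.
'to' is word 10.

10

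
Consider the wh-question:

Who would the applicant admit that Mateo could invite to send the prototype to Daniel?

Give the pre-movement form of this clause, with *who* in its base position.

'who' is the direct object of 'invite'. It moves to the left edge, and the trace sits right after 'invite':
Who would the applicant admit that Mateo could invite ___ to send the prototype to Daniel?

The applicant would admit that Mateo could invite who to send the prototype to Daniel.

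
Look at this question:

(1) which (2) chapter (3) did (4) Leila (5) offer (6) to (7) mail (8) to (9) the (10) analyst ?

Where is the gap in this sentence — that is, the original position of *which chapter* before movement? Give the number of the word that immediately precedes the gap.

7

In situ: Leila did offer to mail which chapter to the analyst.
'which chapter' is the direct object of 'mail'. It moves to the left edge, and the trace sits right after 'mail':
Which chapter did Leila offer to mail ___ to the analyst?
'mail' is word 7.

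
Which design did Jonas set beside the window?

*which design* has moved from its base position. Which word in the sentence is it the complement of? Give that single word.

Pre-movement form: Jonas did set which design beside the window.
'which design' is the direct object of 'set'. It moves to the left edge, and the trace sits right after 'set':
Which design did Jonas set ___ beside the window?

set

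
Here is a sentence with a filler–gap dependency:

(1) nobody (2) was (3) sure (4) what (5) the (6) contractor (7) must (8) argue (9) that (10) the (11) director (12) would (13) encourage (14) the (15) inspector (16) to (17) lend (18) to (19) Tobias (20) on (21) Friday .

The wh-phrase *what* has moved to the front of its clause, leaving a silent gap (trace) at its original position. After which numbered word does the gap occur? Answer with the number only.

Underlying clause: The contractor must argue that the director would encourage the inspector to lend what to Tobias on Friday.
'what' is the direct object of 'lend'. Fronting leaves a gap immediately after 'lend':
Nobody was sure what the contractor must argue that the director would encourage the inspector to lend ___ to Tobias on Friday.
'lend' is word 17.

17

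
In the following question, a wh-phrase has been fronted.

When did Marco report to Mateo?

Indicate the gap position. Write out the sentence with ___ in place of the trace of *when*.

Underlying clause: Marco did report to Mateo when.
The filler 'when' is interpreted as the temporal adjunct. The gap is right after 'Mateo'.

When did Marco report to Mateo ___?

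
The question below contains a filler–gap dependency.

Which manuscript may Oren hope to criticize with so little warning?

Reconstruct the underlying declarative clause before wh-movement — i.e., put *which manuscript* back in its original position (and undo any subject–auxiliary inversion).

Oren may hope to criticize which manuscript with so little warning.

The filler 'which manuscript' is interpreted as the direct object of 'criticize'. Wh-movement fronts it, leaving a gap right after 'criticize':
Which manuscript may Oren hope to criticize ___ with so little warning?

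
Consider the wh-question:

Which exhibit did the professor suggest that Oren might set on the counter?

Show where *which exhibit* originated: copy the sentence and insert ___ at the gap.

Pre-movement form: The professor did suggest that Oren might set which exhibit on the counter.
'which exhibit' is the direct object of 'set'. The gap is right after 'set'.

Which exhibit did the professor suggest that Oren might set ___ on the counter?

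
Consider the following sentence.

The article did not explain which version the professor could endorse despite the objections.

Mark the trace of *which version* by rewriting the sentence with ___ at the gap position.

Underlying clause: The professor could endorse which version despite the objections.
'which version' functions as the direct object of 'endorse'. The gap is right after 'endorse'.

The article did not explain which version the professor could endorse ___ despite the objections.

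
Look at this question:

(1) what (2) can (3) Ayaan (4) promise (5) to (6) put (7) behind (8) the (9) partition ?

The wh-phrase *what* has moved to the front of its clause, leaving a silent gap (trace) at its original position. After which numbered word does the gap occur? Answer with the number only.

6

Underlying clause: Ayaan can promise to put what behind the partition.
The filler 'what' is interpreted as the direct object of 'put'. Fronting leaves a gap immediately after 'put':
What can Ayaan promise to put ___ behind the partition?
'put' is word 6.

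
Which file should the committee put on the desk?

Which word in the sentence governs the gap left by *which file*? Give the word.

Pre-movement form: The committee should put which file on the desk.
'which file' functions as the direct object of 'put'. It moves to the left edge, and the trace sits right after 'put':
Which file should the committee put ___ on the desk?

put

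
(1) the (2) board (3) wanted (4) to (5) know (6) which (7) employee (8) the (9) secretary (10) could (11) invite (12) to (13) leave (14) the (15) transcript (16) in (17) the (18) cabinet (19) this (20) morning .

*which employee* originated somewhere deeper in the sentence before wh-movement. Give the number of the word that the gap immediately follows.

Pre-movement form: The secretary could invite which employee to leave the transcript in the cabinet this morning.
The filler 'which employee' is interpreted as the direct object of 'invite'. Fronting leaves a gap immediately after 'invite':
The board wanted to know which employee the secretary could invite ___ to leave the transcript in the cabinet this morning.
'invite' is word 11.

11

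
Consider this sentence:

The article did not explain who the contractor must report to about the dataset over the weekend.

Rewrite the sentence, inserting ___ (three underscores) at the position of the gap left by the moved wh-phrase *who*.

In situ: The contractor must report to who about the dataset over the weekend.
'who' is the object of the preposition 'to'. The gap is right after 'to'.

The article did not explain who the contractor must report to ___ about the dataset over the weekend.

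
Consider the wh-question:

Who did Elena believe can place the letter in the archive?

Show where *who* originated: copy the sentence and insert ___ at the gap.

Who did Elena believe ___ can place the letter in the archive?

In situ: Elena did believe who can place the letter in the archive.
The filler 'who' is interpreted as the subject of the clause embedded under 'believe'. The gap is right after 'believe'.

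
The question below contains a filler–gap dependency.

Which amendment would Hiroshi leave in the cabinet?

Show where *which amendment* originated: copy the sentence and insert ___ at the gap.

Which amendment would Hiroshi leave ___ in the cabinet?

In situ: Hiroshi would leave which amendment in the cabinet.
'which amendment' is the direct object of 'leave'. The gap is right after 'leave'.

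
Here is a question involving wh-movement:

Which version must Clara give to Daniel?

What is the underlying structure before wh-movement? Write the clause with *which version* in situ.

'which version' is the direct object of 'give'. It moves to the left edge, and the trace sits right after 'give':
Which version must Clara give ___ to Daniel?

Clara must give which version to Daniel.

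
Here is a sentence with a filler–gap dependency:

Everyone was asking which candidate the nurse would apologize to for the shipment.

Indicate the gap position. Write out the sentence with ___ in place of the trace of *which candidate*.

Everyone was asking which candidate the nurse would apologize to ___ for the shipment.

Before movement: The nurse would apologize to which candidate for the shipment.
'which candidate' functions as the object of the preposition 'to'. The gap is right after 'to'.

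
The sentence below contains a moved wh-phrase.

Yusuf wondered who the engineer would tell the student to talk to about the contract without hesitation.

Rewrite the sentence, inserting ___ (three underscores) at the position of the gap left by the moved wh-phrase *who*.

Before movement: The engineer would tell the student to talk to who about the contract without hesitation.
'who' functions as the object of the preposition 'to'. The gap is right after 'to'.

Yusuf wondered who the engineer would tell the student to talk to ___ about the contract without hesitation.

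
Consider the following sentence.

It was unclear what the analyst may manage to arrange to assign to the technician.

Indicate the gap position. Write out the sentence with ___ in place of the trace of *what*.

Underlying clause: The analyst may manage to arrange to assign what to the technician.
'what' is the direct object of 'assign'. The gap is right after 'assign'.

It was unclear what the analyst may manage to arrange to assign ___ to the technician.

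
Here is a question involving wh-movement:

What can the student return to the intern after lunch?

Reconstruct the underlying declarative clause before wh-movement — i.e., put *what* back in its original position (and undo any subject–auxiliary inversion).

The student can return what to the intern after lunch.

'what' is the direct object of 'return'. Fronting leaves a gap immediately after 'return':
What can the student return ___ to the intern after lunch?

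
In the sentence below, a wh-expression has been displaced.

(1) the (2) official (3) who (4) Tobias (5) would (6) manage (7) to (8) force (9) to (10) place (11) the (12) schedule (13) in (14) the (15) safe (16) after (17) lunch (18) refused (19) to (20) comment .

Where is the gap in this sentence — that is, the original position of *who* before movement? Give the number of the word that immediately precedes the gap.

8

'who' is the direct object of 'force'. It moves to the left edge, and the trace sits right after 'force':
The official who Tobias would manage to force ___ to place the schedule in the safe after lunch refused to comment.
'force' is word 8.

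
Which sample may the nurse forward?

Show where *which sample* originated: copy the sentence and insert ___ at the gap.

Before movement: The nurse may forward which sample.
'which sample' functions as the direct object of 'forward'. The gap is right after 'forward'.

Which sample may the nurse forward ___?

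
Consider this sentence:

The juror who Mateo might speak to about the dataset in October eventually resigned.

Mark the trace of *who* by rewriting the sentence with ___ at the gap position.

The filler 'who' is interpreted as the object of the preposition 'to'. The gap is right after 'to'.

The juror who Mateo might speak to ___ about the dataset in October eventually resigned.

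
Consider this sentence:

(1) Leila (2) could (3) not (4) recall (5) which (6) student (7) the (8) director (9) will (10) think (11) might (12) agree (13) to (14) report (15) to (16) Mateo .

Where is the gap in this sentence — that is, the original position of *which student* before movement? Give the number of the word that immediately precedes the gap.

10

Before movement: The director will think which student might agree to report to Mateo.
'which student' is the subject of the clause embedded under 'think'. Fronting leaves a gap immediately after 'think':
Leila could not recall which student the director will think ___ might agree to report to Mateo.
'think' is word 10.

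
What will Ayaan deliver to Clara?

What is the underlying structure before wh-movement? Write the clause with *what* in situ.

'what' functions as the direct object of 'deliver'. Wh-movement fronts it, leaving a gap right after 'deliver':
What will Ayaan deliver ___ to Clara?

Ayaan will deliver what to Clara.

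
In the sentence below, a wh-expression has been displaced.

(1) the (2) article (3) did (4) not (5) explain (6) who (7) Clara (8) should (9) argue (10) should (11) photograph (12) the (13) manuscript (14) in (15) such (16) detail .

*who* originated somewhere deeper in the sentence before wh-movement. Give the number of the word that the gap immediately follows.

9

Pre-movement form: Clara should argue who should photograph the manuscript in such detail.
'who' functions as the subject of the clause embedded under 'argue'. Wh-movement fronts it, leaving a gap right after 'argue':
The article did not explain who Clara should argue ___ should photograph the manuscript in such detail.
'argue' is word 9.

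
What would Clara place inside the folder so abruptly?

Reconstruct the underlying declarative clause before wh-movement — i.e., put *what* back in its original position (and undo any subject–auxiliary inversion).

The filler 'what' is interpreted as the direct object of 'place'. Fronting leaves a gap immediately after 'place':
What would Clara place ___ inside the folder so abruptly?

Clara would place what inside the folder so abruptly.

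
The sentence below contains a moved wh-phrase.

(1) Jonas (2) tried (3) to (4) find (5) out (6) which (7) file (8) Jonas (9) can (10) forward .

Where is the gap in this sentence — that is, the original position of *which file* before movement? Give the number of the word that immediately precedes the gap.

In situ: Jonas can forward which file.
'which file' is the direct object of 'forward'. Wh-movement fronts it, leaving a gap right after 'forward':
Jonas tried to find out which file Jonas can forward ___.
'forward' is word 10.

10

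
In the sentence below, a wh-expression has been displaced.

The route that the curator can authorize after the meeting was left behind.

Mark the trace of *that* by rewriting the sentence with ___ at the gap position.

The route that the curator can authorize ___ after the meeting was left behind.

'that' functions as the direct object of 'authorize'. The gap is right after 'authorize'.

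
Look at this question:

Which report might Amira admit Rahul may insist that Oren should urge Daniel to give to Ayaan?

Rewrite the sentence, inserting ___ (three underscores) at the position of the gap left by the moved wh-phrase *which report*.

Which report might Amira admit Rahul may insist that Oren should urge Daniel to give ___ to Ayaan?

In situ: Amira might admit Rahul may insist that Oren should urge Daniel to give which report to Ayaan.
'which report' functions as the direct object of 'give'. The gap is right after 'give'.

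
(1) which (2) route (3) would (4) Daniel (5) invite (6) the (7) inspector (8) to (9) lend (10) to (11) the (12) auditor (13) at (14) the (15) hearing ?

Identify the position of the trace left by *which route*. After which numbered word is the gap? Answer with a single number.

Pre-movement form: Daniel would invite the inspector to lend which route to the auditor at the hearing.
'which route' functions as the direct object of 'lend'. Fronting leaves a gap immediately after 'lend':
Which route would Daniel invite the inspector to lend ___ to the auditor at the hearing?
'lend' is word 9.

9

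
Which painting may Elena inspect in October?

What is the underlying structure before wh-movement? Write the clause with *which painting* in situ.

'which painting' is the direct object of 'inspect'. Fronting leaves a gap immediately after 'inspect':
Which painting may Elena inspect ___ in October?

Elena may inspect which painting in October.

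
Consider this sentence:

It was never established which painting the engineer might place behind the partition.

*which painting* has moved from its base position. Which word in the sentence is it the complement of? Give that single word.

place

Pre-movement form: The engineer might place which painting behind the partition.
'which painting' is the direct object of 'place'. It moves to the left edge, and the trace sits right after 'place':
It was never established which painting the engineer might place ___ behind the partition.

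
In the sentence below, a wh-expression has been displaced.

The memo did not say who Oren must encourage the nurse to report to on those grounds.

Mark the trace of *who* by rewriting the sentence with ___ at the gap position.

In situ: Oren must encourage the nurse to report to who on those grounds.
'who' is the object of the preposition 'to'. The gap is right after 'to'.

The memo did not say who Oren must encourage the nurse to report to ___ on those grounds.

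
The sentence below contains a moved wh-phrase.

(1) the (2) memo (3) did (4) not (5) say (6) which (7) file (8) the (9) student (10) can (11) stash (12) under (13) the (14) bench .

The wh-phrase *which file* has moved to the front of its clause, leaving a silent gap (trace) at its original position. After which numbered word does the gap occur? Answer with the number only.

Underlying clause: The student can stash which file under the bench.
The filler 'which file' is interpreted as the direct object of 'stash'. Fronting leaves a gap immediately after 'stash':
The memo did not say which file the student can stash ___ under the bench.
'stash' is word 11.

11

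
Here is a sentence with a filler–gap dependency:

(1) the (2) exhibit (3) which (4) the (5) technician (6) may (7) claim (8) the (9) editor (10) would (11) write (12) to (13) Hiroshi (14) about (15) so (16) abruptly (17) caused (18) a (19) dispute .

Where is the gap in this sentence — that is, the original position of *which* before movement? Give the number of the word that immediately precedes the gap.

The filler 'which' is interpreted as the object of the preposition 'about'. It moves to the left edge, and the trace sits right after 'about':
The exhibit which the technician may claim the editor would write to Hiroshi about ___ so abruptly caused a dispute.
'about' is word 14.

14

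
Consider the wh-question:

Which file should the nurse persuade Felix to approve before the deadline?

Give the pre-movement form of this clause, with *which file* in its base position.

The filler 'which file' is interpreted as the direct object of 'approve'. Wh-movement fronts it, leaving a gap right after 'approve':
Which file should the nurse persuade Felix to approve ___ before the deadline?

The nurse should persuade Felix to approve which file before the deadline.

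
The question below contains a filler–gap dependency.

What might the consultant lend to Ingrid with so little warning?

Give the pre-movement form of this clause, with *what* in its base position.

The consultant might lend what to Ingrid with so little warning.

'what' is the direct object of 'lend'. It moves to the left edge, and the trace sits right after 'lend':
What might the consultant lend ___ to Ingrid with so little warning?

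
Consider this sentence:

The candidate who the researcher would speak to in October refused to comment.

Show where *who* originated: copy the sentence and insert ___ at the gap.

The filler 'who' is interpreted as the object of the preposition 'to'. The gap is right after 'to'.

The candidate who the researcher would speak to ___ in October refused to comment.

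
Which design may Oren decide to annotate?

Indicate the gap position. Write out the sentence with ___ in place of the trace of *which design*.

In situ: Oren may decide to annotate which design.
'which design' functions as the direct object of 'annotate'. The gap is right after 'annotate'.

Which design may Oren decide to annotate ___?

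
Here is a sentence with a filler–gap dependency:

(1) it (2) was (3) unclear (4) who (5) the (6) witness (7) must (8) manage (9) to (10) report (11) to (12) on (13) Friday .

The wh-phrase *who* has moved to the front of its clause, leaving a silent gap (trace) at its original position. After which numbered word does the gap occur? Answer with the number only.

11

Before movement: The witness must manage to report to who on Friday.
'who' is the object of the preposition 'to'. Fronting leaves a gap immediately after 'to':
It was unclear who the witness must manage to report to ___ on Friday.
'to' is word 11.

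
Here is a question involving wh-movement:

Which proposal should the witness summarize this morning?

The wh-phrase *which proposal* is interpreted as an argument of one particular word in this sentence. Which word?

summarize

Pre-movement form: The witness should summarize which proposal this morning.
'which proposal' functions as the direct object of 'summarize'. Wh-movement fronts it, leaving a gap right after 'summarize':
Which proposal should the witness summarize ___ this morning?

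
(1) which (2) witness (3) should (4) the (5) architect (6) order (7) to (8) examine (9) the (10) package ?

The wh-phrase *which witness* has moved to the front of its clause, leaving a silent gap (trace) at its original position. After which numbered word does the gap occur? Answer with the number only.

6

Underlying clause: The architect should order which witness to examine the package.
'which witness' functions as the direct object of 'order'. Wh-movement fronts it, leaving a gap right after 'order':
Which witness should the architect order ___ to examine the package?
'order' is word 6.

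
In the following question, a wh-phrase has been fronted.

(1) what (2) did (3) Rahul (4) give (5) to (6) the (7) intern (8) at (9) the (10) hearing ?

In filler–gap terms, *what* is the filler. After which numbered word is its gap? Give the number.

In situ: Rahul did give what to the intern at the hearing.
The filler 'what' is interpreted as the direct object of 'give'. Fronting leaves a gap immediately after 'give':
What did Rahul give ___ to the intern at the hearing?
'give' is word 4.

4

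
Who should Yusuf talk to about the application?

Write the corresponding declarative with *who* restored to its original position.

'who' functions as the object of the preposition 'to'. Wh-movement fronts it, leaving a gap right after 'to':
Who should Yusuf talk to ___ about the application?

Yusuf should talk to who about the application.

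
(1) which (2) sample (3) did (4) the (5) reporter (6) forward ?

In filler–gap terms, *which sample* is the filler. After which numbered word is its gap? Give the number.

6

Pre-movement form: The reporter did forward which sample.
The filler 'which sample' is interpreted as the direct object of 'forward'. Wh-movement fronts it, leaving a gap right after 'forward':
Which sample did the reporter forward ___?
'forward' is word 6.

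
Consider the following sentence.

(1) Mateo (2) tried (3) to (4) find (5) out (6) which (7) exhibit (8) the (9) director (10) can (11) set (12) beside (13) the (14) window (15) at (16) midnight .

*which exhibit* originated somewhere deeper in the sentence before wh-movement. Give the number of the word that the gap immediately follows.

Before movement: The director can set which exhibit beside the window at midnight.
The filler 'which exhibit' is interpreted as the direct object of 'set'. Wh-movement fronts it, leaving a gap right after 'set':
Mateo tried to find out which exhibit the director can set ___ beside the window at midnight.
'set' is word 11.

11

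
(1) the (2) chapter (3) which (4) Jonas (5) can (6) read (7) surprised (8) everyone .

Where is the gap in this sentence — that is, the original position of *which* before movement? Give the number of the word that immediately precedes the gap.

'which' is the direct object of 'read'. Wh-movement fronts it, leaving a gap right after 'read':
The chapter which Jonas can read ___ surprised everyone.
'read' is word 6.

6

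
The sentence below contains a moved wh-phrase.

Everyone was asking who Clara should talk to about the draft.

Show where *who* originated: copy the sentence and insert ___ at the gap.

Underlying clause: Clara should talk to who about the draft.
The filler 'who' is interpreted as the object of the preposition 'to'. The gap is right after 'to'.

Everyone was asking who Clara should talk to ___ about the draft.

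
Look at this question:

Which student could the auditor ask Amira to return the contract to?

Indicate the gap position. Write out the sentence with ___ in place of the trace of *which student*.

Which student could the auditor ask Amira to return the contract to ___?

Pre-movement form: The auditor could ask Amira to return the contract to which student.
The filler 'which student' is interpreted as the object of the preposition 'to' (recipient of 'return'). The gap is right after 'to'.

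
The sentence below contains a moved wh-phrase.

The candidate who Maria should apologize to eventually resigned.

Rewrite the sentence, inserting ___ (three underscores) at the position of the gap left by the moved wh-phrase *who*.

'who' functions as the object of the preposition 'to'. The gap is right after 'to'.

The candidate who Maria should apologize to ___ eventually resigned.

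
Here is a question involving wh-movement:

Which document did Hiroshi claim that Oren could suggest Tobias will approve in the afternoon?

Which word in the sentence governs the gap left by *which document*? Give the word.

approve

In situ: Hiroshi did claim that Oren could suggest Tobias will approve which document in the afternoon.
'which document' functions as the direct object of 'approve'. It moves to the left edge, and the trace sits right after 'approve':
Which document did Hiroshi claim that Oren could suggest Tobias will approve ___ in the afternoon?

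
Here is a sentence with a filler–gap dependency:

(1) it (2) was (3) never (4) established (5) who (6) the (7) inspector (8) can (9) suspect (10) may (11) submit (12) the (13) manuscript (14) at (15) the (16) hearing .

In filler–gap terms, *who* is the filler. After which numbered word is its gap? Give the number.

Underlying clause: The inspector can suspect who may submit the manuscript at the hearing.
'who' is the subject of the clause embedded under 'suspect'. Fronting leaves a gap immediately after 'suspect':
It was never established who the inspector can suspect ___ may submit the manuscript at the hearing.
'suspect' is word 9.

9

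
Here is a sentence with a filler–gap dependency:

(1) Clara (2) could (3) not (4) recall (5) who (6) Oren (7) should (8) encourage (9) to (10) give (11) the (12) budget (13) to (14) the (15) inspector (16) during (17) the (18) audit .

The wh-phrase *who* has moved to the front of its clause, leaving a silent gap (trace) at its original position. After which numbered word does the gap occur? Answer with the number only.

8

Pre-movement form: Oren should encourage who to give the budget to the inspector during the audit.
'who' is the direct object of 'encourage'. Fronting leaves a gap immediately after 'encourage':
Clara could not recall who Oren should encourage ___ to give the budget to the inspector during the audit.
'encourage' is word 8.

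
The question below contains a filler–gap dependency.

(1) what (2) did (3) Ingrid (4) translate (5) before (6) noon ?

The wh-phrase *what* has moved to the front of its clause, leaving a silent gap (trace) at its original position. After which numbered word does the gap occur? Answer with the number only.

In situ: Ingrid did translate what before noon.
The filler 'what' is interpreted as the direct object of 'translate'. It moves to the left edge, and the trace sits right after 'translate':
What did Ingrid translate ___ before noon?
'translate' is word 4.

4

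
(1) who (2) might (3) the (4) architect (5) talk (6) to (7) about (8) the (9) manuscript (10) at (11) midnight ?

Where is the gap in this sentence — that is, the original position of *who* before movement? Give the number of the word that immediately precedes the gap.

Pre-movement form: The architect might talk to who about the manuscript at midnight.
'who' is the object of the preposition 'to'. Fronting leaves a gap immediately after 'to':
Who might the architect talk to ___ about the manuscript at midnight?
'to' is word 6.

6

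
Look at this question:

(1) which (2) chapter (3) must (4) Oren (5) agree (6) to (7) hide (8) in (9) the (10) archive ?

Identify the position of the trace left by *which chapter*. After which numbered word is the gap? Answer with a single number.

7

Before movement: Oren must agree to hide which chapter in the archive.
The filler 'which chapter' is interpreted as the direct object of 'hide'. Fronting leaves a gap immediately after 'hide':
Which chapter must Oren agree to hide ___ in the archive?
'hide' is word 7.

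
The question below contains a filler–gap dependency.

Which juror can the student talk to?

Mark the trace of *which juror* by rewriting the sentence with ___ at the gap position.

Which juror can the student talk to ___?

In situ: The student can talk to which juror.
'which juror' is the object of the preposition 'to'. The gap is right after 'to'.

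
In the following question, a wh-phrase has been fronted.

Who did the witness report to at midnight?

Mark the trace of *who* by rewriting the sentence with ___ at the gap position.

Who did the witness report to ___ at midnight?

Underlying clause: The witness did report to who at midnight.
The filler 'who' is interpreted as the object of the preposition 'to'. The gap is right after 'to'.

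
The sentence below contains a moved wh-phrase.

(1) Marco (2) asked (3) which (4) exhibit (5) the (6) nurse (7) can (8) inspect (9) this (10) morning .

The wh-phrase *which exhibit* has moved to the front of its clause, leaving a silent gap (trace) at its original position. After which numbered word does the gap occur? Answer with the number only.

Pre-movement form: The nurse can inspect which exhibit this morning.
'which exhibit' is the direct object of 'inspect'. Wh-movement fronts it, leaving a gap right after 'inspect':
Marco asked which exhibit the nurse can inspect ___ this morning.
'inspect' is word 8.

8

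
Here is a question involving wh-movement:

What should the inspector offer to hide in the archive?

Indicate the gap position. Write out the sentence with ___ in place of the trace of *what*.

What should the inspector offer to hide ___ in the archive?

Underlying clause: The inspector should offer to hide what in the archive.
The filler 'what' is interpreted as the direct object of 'hide'. The gap is right after 'hide'.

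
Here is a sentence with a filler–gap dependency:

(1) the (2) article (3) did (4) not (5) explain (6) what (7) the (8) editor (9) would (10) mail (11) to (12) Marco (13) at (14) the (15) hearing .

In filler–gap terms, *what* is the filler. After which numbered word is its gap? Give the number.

10

Underlying clause: The editor would mail what to Marco at the hearing.
'what' functions as the direct object of 'mail'. It moves to the left edge, and the trace sits right after 'mail':
The article did not explain what the editor would mail ___ to Marco at the hearing.
'mail' is word 10.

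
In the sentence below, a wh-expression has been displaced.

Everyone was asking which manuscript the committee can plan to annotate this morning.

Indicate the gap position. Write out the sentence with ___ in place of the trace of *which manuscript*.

Before movement: The committee can plan to annotate which manuscript this morning.
'which manuscript' is the direct object of 'annotate'. The gap is right after 'annotate'.

Everyone was asking which manuscript the committee can plan to annotate ___ this morning.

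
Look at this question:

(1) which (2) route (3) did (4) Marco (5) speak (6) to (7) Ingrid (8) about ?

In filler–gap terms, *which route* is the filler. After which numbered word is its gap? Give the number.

Before movement: Marco did speak to Ingrid about which route.
The filler 'which route' is interpreted as the object of the preposition 'about'. Fronting leaves a gap immediately after 'about':
Which route did Marco speak to Ingrid about ___?
'about' is word 8.

8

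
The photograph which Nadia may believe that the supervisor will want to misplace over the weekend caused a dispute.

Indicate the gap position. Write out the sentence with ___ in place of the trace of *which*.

The photograph which Nadia may believe that the supervisor will want to misplace ___ over the weekend caused a dispute.

'which' functions as the direct object of 'misplace'. The gap is right after 'misplace'.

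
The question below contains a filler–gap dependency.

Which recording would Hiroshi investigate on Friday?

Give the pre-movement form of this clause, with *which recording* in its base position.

'which recording' is the direct object of 'investigate'. Fronting leaves a gap immediately after 'investigate':
Which recording would Hiroshi investigate ___ on Friday?

Hiroshi would investigate which recording on Friday.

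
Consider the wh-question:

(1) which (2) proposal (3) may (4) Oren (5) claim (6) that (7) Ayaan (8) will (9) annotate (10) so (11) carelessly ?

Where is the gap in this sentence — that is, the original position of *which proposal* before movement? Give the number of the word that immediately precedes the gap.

9

Pre-movement form: Oren may claim that Ayaan will annotate which proposal so carelessly.
'which proposal' functions as the direct object of 'annotate'. Fronting leaves a gap immediately after 'annotate':
Which proposal may Oren claim that Ayaan will annotate ___ so carelessly?
'annotate' is word 9.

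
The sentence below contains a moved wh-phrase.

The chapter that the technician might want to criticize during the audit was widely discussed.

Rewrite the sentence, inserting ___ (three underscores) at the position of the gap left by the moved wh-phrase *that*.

The chapter that the technician might want to criticize ___ during the audit was widely discussed.

The filler 'that' is interpreted as the direct object of 'criticize'. The gap is right after 'criticize'.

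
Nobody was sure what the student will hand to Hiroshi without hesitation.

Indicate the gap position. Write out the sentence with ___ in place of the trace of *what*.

In situ: The student will hand what to Hiroshi without hesitation.
The filler 'what' is interpreted as the direct object of 'hand'. The gap is right after 'hand'.

Nobody was sure what the student will hand ___ to Hiroshi without hesitation.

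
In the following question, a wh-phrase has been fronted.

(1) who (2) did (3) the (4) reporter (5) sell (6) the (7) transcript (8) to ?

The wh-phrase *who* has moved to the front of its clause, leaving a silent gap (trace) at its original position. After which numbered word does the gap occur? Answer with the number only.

Underlying clause: The reporter did sell the transcript to who.
'who' is the object of the preposition 'to' (recipient of 'sell'). Wh-movement fronts it, leaving a gap right after 'to':
Who did the reporter sell the transcript to ___?
'to' is word 8.

8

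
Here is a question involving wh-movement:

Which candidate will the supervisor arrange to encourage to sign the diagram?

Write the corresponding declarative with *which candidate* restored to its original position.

The supervisor will arrange to encourage which candidate to sign the diagram.

'which candidate' functions as the direct object of 'encourage'. It moves to the left edge, and the trace sits right after 'encourage':
Which candidate will the supervisor arrange to encourage ___ to sign the diagram?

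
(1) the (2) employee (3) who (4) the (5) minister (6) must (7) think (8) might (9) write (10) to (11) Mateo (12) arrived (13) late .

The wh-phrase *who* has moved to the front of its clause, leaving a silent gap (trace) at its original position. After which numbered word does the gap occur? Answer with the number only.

'who' functions as the subject of the clause embedded under 'think'. Fronting leaves a gap immediately after 'think':
The employee who the minister must think ___ might write to Mateo arrived late.
'think' is word 7.

7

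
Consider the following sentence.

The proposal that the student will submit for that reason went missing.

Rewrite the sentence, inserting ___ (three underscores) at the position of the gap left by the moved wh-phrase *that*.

The proposal that the student will submit ___ for that reason went missing.

'that' functions as the direct object of 'submit'. The gap is right after 'submit'.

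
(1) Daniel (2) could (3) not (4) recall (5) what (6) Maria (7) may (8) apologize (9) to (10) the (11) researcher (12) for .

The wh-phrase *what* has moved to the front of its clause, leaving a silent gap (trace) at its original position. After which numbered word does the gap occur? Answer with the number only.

Before movement: Maria may apologize to the researcher for what.
'what' is the object of the preposition 'for'. It moves to the left edge, and the trace sits right after 'for':
Daniel could not recall what Maria may apologize to the researcher for ___.
'for' is word 12.

12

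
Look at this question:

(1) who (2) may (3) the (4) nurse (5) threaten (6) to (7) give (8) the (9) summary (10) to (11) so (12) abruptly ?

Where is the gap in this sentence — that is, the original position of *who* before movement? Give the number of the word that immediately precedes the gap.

Underlying clause: The nurse may threaten to give the summary to who so abruptly.
'who' functions as the object of the preposition 'to' (recipient of 'give'). Wh-movement fronts it, leaving a gap right after 'to':
Who may the nurse threaten to give the summary to ___ so abruptly?
'to' is word 10.

10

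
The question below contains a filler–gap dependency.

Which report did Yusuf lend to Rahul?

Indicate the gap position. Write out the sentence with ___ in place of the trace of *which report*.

Which report did Yusuf lend ___ to Rahul?

In situ: Yusuf did lend which report to Rahul.
The filler 'which report' is interpreted as the direct object of 'lend'. The gap is right after 'lend'.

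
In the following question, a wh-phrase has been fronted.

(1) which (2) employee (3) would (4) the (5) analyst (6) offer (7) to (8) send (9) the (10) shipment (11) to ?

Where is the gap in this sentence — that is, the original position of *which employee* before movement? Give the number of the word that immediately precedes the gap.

In situ: The analyst would offer to send the shipment to which employee.
The filler 'which employee' is interpreted as the object of the preposition 'to' (recipient of 'send'). It moves to the left edge, and the trace sits right after 'to':
Which employee would the analyst offer to send the shipment to ___?
'to' is word 11.

11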